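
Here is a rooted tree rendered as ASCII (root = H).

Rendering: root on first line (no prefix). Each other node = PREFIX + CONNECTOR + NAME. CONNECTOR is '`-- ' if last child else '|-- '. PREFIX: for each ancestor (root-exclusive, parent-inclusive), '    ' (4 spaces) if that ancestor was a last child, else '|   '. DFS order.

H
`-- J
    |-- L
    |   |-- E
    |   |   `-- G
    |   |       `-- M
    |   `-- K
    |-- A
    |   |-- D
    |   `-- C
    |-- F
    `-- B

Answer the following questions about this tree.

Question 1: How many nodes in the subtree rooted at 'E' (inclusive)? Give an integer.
Answer: 3

Derivation:
Subtree rooted at E contains: E, G, M
Count = 3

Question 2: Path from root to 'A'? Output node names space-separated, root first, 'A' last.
Walk down from root: H -> J -> A

Answer: H J A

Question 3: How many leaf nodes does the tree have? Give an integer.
Answer: 6

Derivation:
Leaves (nodes with no children): B, C, D, F, K, M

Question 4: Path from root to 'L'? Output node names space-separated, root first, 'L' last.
Walk down from root: H -> J -> L

Answer: H J L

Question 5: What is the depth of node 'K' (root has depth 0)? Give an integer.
Path from root to K: H -> J -> L -> K
Depth = number of edges = 3

Answer: 3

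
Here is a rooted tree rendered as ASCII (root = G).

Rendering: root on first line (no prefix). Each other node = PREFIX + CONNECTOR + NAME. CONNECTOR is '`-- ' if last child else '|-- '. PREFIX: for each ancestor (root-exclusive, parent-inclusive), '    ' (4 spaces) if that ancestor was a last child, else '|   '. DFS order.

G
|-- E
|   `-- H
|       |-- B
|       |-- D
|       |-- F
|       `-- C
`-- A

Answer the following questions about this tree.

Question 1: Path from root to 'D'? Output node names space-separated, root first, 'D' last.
Walk down from root: G -> E -> H -> D

Answer: G E H D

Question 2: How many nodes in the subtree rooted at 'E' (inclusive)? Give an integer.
Subtree rooted at E contains: B, C, D, E, F, H
Count = 6

Answer: 6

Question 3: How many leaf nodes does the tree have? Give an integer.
Leaves (nodes with no children): A, B, C, D, F

Answer: 5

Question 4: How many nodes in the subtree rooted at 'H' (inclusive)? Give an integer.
Subtree rooted at H contains: B, C, D, F, H
Count = 5

Answer: 5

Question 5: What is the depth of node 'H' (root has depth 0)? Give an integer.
Path from root to H: G -> E -> H
Depth = number of edges = 2

Answer: 2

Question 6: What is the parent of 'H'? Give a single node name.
Scan adjacency: H appears as child of E

Answer: E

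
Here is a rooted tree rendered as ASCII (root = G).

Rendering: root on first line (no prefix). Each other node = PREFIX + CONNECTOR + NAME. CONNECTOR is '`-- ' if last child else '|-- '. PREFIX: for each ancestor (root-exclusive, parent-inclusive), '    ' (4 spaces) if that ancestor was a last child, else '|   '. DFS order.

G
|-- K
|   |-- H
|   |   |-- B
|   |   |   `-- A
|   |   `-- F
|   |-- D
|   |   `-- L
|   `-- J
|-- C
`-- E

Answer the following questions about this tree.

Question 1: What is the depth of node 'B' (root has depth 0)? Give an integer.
Answer: 3

Derivation:
Path from root to B: G -> K -> H -> B
Depth = number of edges = 3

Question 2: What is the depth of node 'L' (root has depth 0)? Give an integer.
Answer: 3

Derivation:
Path from root to L: G -> K -> D -> L
Depth = number of edges = 3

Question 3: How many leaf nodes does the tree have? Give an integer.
Answer: 6

Derivation:
Leaves (nodes with no children): A, C, E, F, J, L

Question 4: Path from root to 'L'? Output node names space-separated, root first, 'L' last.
Answer: G K D L

Derivation:
Walk down from root: G -> K -> D -> L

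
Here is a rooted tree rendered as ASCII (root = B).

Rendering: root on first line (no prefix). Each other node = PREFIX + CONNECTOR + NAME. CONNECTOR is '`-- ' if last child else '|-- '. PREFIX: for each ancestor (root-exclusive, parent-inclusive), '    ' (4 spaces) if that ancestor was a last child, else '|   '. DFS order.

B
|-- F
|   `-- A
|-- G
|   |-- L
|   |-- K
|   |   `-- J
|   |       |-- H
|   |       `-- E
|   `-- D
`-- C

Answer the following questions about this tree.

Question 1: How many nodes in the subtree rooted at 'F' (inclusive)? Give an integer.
Answer: 2

Derivation:
Subtree rooted at F contains: A, F
Count = 2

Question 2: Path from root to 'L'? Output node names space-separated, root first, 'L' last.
Answer: B G L

Derivation:
Walk down from root: B -> G -> L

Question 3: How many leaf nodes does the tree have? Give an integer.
Leaves (nodes with no children): A, C, D, E, H, L

Answer: 6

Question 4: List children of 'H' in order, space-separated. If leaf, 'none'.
Answer: none

Derivation:
Node H's children (from adjacency): (leaf)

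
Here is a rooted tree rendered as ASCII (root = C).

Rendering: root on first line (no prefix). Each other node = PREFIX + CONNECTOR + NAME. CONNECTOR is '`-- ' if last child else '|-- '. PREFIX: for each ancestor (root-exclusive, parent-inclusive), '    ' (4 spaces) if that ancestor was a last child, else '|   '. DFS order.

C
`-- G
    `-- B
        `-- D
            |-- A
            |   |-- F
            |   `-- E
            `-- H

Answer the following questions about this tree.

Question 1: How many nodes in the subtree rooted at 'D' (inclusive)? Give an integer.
Subtree rooted at D contains: A, D, E, F, H
Count = 5

Answer: 5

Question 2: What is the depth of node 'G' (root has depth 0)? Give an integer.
Answer: 1

Derivation:
Path from root to G: C -> G
Depth = number of edges = 1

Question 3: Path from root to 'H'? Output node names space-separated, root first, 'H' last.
Walk down from root: C -> G -> B -> D -> H

Answer: C G B D H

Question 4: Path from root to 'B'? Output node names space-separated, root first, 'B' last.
Walk down from root: C -> G -> B

Answer: C G B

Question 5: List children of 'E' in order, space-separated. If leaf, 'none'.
Node E's children (from adjacency): (leaf)

Answer: none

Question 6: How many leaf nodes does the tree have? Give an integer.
Answer: 3

Derivation:
Leaves (nodes with no children): E, F, H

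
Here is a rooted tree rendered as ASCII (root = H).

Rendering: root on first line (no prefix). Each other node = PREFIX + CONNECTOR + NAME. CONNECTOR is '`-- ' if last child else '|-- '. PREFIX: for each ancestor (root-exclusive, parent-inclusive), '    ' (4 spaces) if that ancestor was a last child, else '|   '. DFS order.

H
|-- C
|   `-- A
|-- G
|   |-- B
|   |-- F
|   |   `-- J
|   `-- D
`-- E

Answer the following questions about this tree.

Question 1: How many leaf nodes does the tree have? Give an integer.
Leaves (nodes with no children): A, B, D, E, J

Answer: 5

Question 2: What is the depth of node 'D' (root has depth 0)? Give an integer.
Path from root to D: H -> G -> D
Depth = number of edges = 2

Answer: 2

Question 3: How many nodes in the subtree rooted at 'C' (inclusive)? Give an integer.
Answer: 2

Derivation:
Subtree rooted at C contains: A, C
Count = 2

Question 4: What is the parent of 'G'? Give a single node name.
Answer: H

Derivation:
Scan adjacency: G appears as child of H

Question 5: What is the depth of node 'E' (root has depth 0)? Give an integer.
Path from root to E: H -> E
Depth = number of edges = 1

Answer: 1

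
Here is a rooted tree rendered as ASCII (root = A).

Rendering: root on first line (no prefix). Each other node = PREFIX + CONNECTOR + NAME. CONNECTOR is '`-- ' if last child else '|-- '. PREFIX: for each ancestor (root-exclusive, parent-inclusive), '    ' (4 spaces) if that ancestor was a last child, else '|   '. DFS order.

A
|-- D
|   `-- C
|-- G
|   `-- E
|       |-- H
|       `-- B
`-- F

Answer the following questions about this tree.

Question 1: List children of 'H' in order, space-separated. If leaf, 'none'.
Node H's children (from adjacency): (leaf)

Answer: none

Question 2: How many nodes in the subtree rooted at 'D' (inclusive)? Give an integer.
Subtree rooted at D contains: C, D
Count = 2

Answer: 2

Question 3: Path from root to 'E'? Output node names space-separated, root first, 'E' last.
Answer: A G E

Derivation:
Walk down from root: A -> G -> E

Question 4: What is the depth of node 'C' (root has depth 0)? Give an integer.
Answer: 2

Derivation:
Path from root to C: A -> D -> C
Depth = number of edges = 2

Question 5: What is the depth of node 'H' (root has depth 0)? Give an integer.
Path from root to H: A -> G -> E -> H
Depth = number of edges = 3

Answer: 3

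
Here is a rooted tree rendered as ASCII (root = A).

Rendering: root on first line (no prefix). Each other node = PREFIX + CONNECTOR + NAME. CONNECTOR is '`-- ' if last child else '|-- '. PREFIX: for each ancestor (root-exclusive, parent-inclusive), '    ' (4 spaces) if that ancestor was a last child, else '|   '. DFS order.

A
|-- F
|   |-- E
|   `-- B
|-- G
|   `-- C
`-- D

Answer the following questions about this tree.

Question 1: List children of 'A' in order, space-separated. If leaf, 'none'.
Node A's children (from adjacency): F, G, D

Answer: F G D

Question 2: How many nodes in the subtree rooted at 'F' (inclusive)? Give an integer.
Subtree rooted at F contains: B, E, F
Count = 3

Answer: 3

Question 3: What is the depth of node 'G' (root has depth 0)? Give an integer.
Answer: 1

Derivation:
Path from root to G: A -> G
Depth = number of edges = 1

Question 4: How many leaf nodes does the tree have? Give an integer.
Leaves (nodes with no children): B, C, D, E

Answer: 4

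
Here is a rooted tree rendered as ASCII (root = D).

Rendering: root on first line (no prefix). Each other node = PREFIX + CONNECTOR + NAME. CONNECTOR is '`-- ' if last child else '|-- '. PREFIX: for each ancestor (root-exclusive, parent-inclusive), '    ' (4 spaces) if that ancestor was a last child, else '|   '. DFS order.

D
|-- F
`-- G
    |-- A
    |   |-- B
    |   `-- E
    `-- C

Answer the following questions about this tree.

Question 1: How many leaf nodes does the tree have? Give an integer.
Answer: 4

Derivation:
Leaves (nodes with no children): B, C, E, F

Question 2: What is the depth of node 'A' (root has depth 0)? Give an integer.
Path from root to A: D -> G -> A
Depth = number of edges = 2

Answer: 2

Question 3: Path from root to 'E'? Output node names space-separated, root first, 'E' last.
Answer: D G A E

Derivation:
Walk down from root: D -> G -> A -> E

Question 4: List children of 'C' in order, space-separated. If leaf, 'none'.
Answer: none

Derivation:
Node C's children (from adjacency): (leaf)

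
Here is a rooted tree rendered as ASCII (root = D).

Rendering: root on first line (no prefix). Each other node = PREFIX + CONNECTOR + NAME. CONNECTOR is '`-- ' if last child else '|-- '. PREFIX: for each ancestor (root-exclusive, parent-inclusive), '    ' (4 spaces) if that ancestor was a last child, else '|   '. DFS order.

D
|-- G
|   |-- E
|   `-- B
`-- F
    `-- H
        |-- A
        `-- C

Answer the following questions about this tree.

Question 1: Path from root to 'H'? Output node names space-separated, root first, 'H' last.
Answer: D F H

Derivation:
Walk down from root: D -> F -> H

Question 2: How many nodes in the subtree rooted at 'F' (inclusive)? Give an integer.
Subtree rooted at F contains: A, C, F, H
Count = 4

Answer: 4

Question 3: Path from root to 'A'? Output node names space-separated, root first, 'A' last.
Answer: D F H A

Derivation:
Walk down from root: D -> F -> H -> A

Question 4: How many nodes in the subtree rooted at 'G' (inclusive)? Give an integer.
Subtree rooted at G contains: B, E, G
Count = 3

Answer: 3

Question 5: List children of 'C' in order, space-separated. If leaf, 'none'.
Answer: none

Derivation:
Node C's children (from adjacency): (leaf)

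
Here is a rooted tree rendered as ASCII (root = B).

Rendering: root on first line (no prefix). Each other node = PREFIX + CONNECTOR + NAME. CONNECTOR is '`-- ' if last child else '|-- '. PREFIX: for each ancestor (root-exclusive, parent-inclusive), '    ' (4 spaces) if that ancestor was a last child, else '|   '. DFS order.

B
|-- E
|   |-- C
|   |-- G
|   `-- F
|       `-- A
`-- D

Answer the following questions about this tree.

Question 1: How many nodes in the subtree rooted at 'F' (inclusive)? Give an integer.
Subtree rooted at F contains: A, F
Count = 2

Answer: 2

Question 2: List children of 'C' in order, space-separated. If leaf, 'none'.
Node C's children (from adjacency): (leaf)

Answer: none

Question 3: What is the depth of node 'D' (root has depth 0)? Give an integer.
Path from root to D: B -> D
Depth = number of edges = 1

Answer: 1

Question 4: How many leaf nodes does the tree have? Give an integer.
Answer: 4

Derivation:
Leaves (nodes with no children): A, C, D, G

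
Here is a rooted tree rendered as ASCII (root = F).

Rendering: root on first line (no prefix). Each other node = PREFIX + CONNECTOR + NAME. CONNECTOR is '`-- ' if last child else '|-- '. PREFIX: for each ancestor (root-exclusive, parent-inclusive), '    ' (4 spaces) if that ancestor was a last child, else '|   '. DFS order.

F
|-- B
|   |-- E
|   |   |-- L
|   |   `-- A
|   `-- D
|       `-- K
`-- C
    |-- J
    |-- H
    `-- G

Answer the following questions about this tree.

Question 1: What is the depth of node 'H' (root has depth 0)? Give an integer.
Path from root to H: F -> C -> H
Depth = number of edges = 2

Answer: 2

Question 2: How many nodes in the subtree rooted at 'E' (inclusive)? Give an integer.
Subtree rooted at E contains: A, E, L
Count = 3

Answer: 3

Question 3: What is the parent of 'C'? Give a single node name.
Answer: F

Derivation:
Scan adjacency: C appears as child of F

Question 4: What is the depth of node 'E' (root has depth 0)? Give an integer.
Path from root to E: F -> B -> E
Depth = number of edges = 2

Answer: 2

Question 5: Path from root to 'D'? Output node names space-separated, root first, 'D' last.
Answer: F B D

Derivation:
Walk down from root: F -> B -> D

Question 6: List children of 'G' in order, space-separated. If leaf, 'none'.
Node G's children (from adjacency): (leaf)

Answer: none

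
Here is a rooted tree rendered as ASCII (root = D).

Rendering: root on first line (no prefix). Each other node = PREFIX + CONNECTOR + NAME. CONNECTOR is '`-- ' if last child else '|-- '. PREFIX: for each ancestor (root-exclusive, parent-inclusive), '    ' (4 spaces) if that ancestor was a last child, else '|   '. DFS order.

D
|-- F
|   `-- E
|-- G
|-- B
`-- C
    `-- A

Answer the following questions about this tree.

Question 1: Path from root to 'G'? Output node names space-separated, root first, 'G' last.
Walk down from root: D -> G

Answer: D G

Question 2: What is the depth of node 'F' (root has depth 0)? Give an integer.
Path from root to F: D -> F
Depth = number of edges = 1

Answer: 1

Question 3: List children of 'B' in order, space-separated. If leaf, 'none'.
Answer: none

Derivation:
Node B's children (from adjacency): (leaf)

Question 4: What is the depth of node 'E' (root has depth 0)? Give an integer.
Answer: 2

Derivation:
Path from root to E: D -> F -> E
Depth = number of edges = 2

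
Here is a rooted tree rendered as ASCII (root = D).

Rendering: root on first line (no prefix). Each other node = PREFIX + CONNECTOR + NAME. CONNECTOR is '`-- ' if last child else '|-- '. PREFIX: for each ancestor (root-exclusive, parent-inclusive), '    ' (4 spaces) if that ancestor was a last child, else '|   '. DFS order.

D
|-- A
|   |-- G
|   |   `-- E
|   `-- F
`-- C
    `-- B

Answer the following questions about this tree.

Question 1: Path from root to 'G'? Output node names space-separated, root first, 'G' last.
Answer: D A G

Derivation:
Walk down from root: D -> A -> G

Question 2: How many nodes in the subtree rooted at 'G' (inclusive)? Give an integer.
Answer: 2

Derivation:
Subtree rooted at G contains: E, G
Count = 2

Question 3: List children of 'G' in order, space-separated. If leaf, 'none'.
Node G's children (from adjacency): E

Answer: E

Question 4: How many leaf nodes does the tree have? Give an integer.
Answer: 3

Derivation:
Leaves (nodes with no children): B, E, F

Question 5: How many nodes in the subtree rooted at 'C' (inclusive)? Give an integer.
Subtree rooted at C contains: B, C
Count = 2

Answer: 2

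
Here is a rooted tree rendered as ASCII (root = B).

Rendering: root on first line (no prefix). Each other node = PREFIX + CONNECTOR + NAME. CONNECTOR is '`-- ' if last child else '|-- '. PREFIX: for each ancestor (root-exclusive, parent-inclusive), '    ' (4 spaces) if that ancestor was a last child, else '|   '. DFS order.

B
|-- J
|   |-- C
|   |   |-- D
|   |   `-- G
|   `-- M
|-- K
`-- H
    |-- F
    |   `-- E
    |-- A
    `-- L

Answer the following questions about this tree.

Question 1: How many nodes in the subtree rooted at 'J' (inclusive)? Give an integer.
Answer: 5

Derivation:
Subtree rooted at J contains: C, D, G, J, M
Count = 5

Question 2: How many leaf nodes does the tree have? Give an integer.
Leaves (nodes with no children): A, D, E, G, K, L, M

Answer: 7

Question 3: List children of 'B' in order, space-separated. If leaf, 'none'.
Node B's children (from adjacency): J, K, H

Answer: J K H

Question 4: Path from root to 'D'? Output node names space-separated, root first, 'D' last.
Walk down from root: B -> J -> C -> D

Answer: B J C D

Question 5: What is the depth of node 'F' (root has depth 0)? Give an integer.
Answer: 2

Derivation:
Path from root to F: B -> H -> F
Depth = number of edges = 2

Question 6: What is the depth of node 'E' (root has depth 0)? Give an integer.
Answer: 3

Derivation:
Path from root to E: B -> H -> F -> E
Depth = number of edges = 3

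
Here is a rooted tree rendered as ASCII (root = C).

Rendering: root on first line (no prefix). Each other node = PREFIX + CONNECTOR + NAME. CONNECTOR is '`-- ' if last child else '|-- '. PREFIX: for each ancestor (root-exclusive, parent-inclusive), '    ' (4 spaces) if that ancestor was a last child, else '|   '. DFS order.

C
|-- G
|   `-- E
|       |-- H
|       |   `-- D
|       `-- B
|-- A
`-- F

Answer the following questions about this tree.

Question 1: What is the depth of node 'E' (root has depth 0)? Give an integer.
Path from root to E: C -> G -> E
Depth = number of edges = 2

Answer: 2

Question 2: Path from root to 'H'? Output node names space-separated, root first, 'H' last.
Answer: C G E H

Derivation:
Walk down from root: C -> G -> E -> H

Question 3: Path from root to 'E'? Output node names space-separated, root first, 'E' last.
Walk down from root: C -> G -> E

Answer: C G E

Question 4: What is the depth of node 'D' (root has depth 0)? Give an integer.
Answer: 4

Derivation:
Path from root to D: C -> G -> E -> H -> D
Depth = number of edges = 4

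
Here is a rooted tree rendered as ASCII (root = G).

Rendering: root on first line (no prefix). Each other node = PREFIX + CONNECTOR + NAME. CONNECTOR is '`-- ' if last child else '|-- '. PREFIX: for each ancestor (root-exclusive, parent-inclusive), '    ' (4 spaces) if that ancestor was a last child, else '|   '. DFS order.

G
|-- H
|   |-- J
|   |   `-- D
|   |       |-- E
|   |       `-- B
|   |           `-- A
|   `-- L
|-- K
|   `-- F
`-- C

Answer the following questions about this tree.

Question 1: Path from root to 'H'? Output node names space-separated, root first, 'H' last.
Walk down from root: G -> H

Answer: G H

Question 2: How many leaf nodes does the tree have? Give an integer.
Leaves (nodes with no children): A, C, E, F, L

Answer: 5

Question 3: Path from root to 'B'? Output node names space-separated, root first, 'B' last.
Walk down from root: G -> H -> J -> D -> B

Answer: G H J D B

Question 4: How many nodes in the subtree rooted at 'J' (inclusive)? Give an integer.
Subtree rooted at J contains: A, B, D, E, J
Count = 5

Answer: 5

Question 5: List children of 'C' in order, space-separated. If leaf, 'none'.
Answer: none

Derivation:
Node C's children (from adjacency): (leaf)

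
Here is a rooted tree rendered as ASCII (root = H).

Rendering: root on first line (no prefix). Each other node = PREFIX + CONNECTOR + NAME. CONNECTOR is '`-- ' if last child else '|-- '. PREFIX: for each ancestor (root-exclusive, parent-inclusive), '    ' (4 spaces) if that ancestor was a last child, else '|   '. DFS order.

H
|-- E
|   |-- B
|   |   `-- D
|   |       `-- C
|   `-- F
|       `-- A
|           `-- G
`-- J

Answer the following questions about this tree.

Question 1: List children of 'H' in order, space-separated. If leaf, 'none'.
Node H's children (from adjacency): E, J

Answer: E J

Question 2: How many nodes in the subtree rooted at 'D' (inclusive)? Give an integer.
Answer: 2

Derivation:
Subtree rooted at D contains: C, D
Count = 2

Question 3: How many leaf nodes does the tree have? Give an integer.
Leaves (nodes with no children): C, G, J

Answer: 3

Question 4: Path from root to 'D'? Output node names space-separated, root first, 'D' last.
Answer: H E B D

Derivation:
Walk down from root: H -> E -> B -> D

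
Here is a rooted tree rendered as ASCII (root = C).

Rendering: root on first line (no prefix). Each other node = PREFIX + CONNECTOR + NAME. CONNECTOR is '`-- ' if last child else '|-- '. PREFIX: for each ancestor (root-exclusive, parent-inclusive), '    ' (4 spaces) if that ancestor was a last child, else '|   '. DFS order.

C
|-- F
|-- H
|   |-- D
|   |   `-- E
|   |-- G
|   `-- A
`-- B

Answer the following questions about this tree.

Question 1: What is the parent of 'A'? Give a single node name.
Answer: H

Derivation:
Scan adjacency: A appears as child of H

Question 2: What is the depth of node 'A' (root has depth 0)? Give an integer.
Answer: 2

Derivation:
Path from root to A: C -> H -> A
Depth = number of edges = 2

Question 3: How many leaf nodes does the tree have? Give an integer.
Answer: 5

Derivation:
Leaves (nodes with no children): A, B, E, F, G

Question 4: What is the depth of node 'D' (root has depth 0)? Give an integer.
Answer: 2

Derivation:
Path from root to D: C -> H -> D
Depth = number of edges = 2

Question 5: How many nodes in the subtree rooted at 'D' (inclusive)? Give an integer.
Subtree rooted at D contains: D, E
Count = 2

Answer: 2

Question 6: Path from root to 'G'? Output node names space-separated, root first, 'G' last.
Answer: C H G

Derivation:
Walk down from root: C -> H -> G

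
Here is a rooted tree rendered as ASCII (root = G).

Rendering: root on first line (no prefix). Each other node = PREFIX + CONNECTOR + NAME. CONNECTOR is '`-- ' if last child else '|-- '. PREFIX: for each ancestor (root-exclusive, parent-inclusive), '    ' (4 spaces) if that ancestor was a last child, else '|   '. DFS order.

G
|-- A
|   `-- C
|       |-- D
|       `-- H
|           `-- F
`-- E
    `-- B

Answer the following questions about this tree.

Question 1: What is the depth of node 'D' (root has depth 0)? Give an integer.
Path from root to D: G -> A -> C -> D
Depth = number of edges = 3

Answer: 3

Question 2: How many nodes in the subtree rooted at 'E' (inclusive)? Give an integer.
Subtree rooted at E contains: B, E
Count = 2

Answer: 2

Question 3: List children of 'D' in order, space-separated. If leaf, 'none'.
Node D's children (from adjacency): (leaf)

Answer: none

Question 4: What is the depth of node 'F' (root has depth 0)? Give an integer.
Answer: 4

Derivation:
Path from root to F: G -> A -> C -> H -> F
Depth = number of edges = 4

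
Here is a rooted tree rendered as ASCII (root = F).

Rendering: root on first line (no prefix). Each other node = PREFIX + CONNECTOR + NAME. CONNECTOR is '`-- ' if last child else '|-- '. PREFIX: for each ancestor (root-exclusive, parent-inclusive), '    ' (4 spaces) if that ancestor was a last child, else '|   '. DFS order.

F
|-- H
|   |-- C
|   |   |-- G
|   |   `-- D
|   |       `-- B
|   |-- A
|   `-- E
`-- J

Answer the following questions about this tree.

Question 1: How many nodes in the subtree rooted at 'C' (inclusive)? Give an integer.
Subtree rooted at C contains: B, C, D, G
Count = 4

Answer: 4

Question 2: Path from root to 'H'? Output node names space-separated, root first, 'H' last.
Walk down from root: F -> H

Answer: F H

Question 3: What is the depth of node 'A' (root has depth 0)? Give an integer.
Answer: 2

Derivation:
Path from root to A: F -> H -> A
Depth = number of edges = 2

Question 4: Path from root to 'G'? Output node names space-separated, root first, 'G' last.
Walk down from root: F -> H -> C -> G

Answer: F H C G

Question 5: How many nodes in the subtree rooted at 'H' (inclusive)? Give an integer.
Subtree rooted at H contains: A, B, C, D, E, G, H
Count = 7

Answer: 7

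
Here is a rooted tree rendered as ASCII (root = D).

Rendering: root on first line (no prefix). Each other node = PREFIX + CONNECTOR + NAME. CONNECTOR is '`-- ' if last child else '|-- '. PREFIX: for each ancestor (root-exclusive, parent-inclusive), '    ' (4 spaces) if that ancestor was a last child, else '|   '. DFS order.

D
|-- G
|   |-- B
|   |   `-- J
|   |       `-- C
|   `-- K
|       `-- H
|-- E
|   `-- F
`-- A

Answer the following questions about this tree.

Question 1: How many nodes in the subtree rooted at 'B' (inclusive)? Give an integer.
Subtree rooted at B contains: B, C, J
Count = 3

Answer: 3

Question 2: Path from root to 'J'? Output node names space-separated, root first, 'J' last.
Answer: D G B J

Derivation:
Walk down from root: D -> G -> B -> J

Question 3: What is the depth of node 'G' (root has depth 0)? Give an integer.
Answer: 1

Derivation:
Path from root to G: D -> G
Depth = number of edges = 1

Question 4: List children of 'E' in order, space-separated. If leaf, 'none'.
Answer: F

Derivation:
Node E's children (from adjacency): F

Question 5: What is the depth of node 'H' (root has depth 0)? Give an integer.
Path from root to H: D -> G -> K -> H
Depth = number of edges = 3

Answer: 3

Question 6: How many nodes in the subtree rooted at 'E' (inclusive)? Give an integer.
Answer: 2

Derivation:
Subtree rooted at E contains: E, F
Count = 2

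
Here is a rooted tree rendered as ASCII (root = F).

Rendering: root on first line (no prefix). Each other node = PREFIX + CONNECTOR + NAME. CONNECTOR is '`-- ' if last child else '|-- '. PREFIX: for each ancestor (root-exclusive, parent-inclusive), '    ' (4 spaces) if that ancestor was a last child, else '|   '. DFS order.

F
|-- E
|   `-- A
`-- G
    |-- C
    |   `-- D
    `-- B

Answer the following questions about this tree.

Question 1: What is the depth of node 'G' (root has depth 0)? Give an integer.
Answer: 1

Derivation:
Path from root to G: F -> G
Depth = number of edges = 1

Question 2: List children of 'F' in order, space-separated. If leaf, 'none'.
Answer: E G

Derivation:
Node F's children (from adjacency): E, G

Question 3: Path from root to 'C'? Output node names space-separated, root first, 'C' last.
Answer: F G C

Derivation:
Walk down from root: F -> G -> C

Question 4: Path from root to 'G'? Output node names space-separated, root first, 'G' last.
Answer: F G

Derivation:
Walk down from root: F -> G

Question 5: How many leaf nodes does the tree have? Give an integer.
Leaves (nodes with no children): A, B, D

Answer: 3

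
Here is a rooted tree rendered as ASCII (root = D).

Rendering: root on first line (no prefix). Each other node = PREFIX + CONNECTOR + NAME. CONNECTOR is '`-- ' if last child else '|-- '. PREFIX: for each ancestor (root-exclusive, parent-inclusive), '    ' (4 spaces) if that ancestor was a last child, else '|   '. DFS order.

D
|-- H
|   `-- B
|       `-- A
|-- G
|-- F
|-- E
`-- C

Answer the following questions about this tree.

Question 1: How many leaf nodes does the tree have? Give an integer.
Leaves (nodes with no children): A, C, E, F, G

Answer: 5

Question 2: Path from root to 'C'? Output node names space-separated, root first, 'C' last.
Walk down from root: D -> C

Answer: D C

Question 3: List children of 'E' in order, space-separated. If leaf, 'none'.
Node E's children (from adjacency): (leaf)

Answer: none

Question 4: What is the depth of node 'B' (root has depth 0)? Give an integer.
Answer: 2

Derivation:
Path from root to B: D -> H -> B
Depth = number of edges = 2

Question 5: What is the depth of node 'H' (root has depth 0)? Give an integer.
Path from root to H: D -> H
Depth = number of edges = 1

Answer: 1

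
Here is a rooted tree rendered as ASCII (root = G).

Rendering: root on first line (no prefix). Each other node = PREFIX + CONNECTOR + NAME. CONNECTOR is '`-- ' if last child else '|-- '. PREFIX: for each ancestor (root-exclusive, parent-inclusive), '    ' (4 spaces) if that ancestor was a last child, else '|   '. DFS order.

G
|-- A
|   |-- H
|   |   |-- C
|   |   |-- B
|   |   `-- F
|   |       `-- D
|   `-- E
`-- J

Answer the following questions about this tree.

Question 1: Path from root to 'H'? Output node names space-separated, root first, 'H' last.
Walk down from root: G -> A -> H

Answer: G A H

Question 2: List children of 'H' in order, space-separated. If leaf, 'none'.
Answer: C B F

Derivation:
Node H's children (from adjacency): C, B, F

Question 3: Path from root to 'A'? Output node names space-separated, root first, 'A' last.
Answer: G A

Derivation:
Walk down from root: G -> A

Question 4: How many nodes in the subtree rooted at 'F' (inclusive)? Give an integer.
Answer: 2

Derivation:
Subtree rooted at F contains: D, F
Count = 2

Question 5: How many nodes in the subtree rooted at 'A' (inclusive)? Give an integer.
Answer: 7

Derivation:
Subtree rooted at A contains: A, B, C, D, E, F, H
Count = 7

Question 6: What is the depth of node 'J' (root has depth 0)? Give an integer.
Path from root to J: G -> J
Depth = number of edges = 1

Answer: 1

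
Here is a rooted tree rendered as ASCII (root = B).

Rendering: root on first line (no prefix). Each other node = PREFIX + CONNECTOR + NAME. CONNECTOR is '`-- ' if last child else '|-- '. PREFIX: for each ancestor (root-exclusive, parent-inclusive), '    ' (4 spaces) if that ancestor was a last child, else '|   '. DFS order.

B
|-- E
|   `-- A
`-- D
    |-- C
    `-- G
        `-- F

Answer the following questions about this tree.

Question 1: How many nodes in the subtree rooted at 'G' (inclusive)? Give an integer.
Answer: 2

Derivation:
Subtree rooted at G contains: F, G
Count = 2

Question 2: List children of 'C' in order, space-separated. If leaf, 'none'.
Answer: none

Derivation:
Node C's children (from adjacency): (leaf)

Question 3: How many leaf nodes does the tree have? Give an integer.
Answer: 3

Derivation:
Leaves (nodes with no children): A, C, F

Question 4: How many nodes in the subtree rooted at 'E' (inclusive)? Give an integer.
Subtree rooted at E contains: A, E
Count = 2

Answer: 2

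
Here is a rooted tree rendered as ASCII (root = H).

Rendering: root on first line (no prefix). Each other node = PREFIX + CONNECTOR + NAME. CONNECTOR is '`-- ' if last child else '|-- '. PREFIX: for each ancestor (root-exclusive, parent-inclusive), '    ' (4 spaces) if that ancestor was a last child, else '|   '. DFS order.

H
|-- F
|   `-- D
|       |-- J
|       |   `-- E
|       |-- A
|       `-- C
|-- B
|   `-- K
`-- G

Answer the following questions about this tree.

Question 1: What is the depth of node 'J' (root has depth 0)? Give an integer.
Path from root to J: H -> F -> D -> J
Depth = number of edges = 3

Answer: 3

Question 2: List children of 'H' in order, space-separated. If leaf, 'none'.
Answer: F B G

Derivation:
Node H's children (from adjacency): F, B, G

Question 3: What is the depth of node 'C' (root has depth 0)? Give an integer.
Path from root to C: H -> F -> D -> C
Depth = number of edges = 3

Answer: 3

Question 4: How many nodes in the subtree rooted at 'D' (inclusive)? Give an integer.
Subtree rooted at D contains: A, C, D, E, J
Count = 5

Answer: 5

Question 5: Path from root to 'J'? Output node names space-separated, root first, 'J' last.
Answer: H F D J

Derivation:
Walk down from root: H -> F -> D -> J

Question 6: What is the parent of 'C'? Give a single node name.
Scan adjacency: C appears as child of D

Answer: D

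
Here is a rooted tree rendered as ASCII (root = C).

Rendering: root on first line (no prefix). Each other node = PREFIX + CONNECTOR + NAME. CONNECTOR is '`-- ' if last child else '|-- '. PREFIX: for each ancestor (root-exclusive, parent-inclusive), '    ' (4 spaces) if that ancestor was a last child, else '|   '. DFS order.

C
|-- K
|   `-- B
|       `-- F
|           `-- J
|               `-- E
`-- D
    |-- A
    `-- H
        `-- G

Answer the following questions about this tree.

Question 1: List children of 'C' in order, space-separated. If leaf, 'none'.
Answer: K D

Derivation:
Node C's children (from adjacency): K, D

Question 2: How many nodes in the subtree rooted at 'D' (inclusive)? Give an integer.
Subtree rooted at D contains: A, D, G, H
Count = 4

Answer: 4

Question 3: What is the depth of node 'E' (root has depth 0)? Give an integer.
Path from root to E: C -> K -> B -> F -> J -> E
Depth = number of edges = 5

Answer: 5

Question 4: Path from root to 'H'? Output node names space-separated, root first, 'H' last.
Walk down from root: C -> D -> H

Answer: C D H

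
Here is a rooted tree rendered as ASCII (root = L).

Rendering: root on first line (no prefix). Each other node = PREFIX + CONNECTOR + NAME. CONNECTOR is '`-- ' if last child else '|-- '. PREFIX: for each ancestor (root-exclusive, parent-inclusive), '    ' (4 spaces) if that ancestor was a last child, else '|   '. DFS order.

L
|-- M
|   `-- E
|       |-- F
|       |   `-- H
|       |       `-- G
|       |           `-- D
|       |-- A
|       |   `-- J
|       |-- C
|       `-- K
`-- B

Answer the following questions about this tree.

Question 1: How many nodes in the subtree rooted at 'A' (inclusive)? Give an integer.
Answer: 2

Derivation:
Subtree rooted at A contains: A, J
Count = 2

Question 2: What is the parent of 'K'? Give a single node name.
Scan adjacency: K appears as child of E

Answer: E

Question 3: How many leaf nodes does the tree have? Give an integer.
Answer: 5

Derivation:
Leaves (nodes with no children): B, C, D, J, K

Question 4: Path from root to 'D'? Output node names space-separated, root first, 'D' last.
Walk down from root: L -> M -> E -> F -> H -> G -> D

Answer: L M E F H G D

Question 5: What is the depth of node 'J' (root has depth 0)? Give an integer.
Path from root to J: L -> M -> E -> A -> J
Depth = number of edges = 4

Answer: 4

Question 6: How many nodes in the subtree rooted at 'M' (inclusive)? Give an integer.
Subtree rooted at M contains: A, C, D, E, F, G, H, J, K, M
Count = 10

Answer: 10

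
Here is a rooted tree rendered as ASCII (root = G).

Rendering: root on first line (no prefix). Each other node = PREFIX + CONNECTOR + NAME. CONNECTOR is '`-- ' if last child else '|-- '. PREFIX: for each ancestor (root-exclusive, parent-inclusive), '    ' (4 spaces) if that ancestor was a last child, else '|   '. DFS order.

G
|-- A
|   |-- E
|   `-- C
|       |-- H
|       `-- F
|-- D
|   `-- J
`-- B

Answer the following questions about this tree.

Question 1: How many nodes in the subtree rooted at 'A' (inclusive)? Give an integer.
Answer: 5

Derivation:
Subtree rooted at A contains: A, C, E, F, H
Count = 5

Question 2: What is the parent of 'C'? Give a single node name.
Answer: A

Derivation:
Scan adjacency: C appears as child of A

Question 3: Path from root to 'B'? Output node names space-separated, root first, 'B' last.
Answer: G B

Derivation:
Walk down from root: G -> B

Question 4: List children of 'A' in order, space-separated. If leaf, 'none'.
Answer: E C

Derivation:
Node A's children (from adjacency): E, C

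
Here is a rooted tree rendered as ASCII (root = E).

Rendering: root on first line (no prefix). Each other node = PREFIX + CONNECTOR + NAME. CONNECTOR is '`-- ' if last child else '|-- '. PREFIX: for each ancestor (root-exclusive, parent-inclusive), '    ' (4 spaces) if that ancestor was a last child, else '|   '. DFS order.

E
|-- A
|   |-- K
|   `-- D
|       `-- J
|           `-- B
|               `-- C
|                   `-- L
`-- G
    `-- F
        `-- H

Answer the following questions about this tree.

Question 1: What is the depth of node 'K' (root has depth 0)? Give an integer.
Path from root to K: E -> A -> K
Depth = number of edges = 2

Answer: 2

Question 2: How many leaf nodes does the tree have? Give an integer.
Leaves (nodes with no children): H, K, L

Answer: 3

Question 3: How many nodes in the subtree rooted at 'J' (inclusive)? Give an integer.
Subtree rooted at J contains: B, C, J, L
Count = 4

Answer: 4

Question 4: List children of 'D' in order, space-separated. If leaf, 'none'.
Answer: J

Derivation:
Node D's children (from adjacency): J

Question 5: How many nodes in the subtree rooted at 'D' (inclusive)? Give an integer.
Subtree rooted at D contains: B, C, D, J, L
Count = 5

Answer: 5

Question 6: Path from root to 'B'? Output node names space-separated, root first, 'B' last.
Walk down from root: E -> A -> D -> J -> B

Answer: E A D J B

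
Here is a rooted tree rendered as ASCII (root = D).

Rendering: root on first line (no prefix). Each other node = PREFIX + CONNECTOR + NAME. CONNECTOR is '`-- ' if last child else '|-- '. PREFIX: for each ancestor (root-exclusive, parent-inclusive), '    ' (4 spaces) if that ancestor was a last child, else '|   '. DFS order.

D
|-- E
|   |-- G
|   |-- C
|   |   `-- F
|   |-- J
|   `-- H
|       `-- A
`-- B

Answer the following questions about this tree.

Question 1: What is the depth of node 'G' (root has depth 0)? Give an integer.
Path from root to G: D -> E -> G
Depth = number of edges = 2

Answer: 2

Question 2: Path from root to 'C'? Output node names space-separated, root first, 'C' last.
Answer: D E C

Derivation:
Walk down from root: D -> E -> C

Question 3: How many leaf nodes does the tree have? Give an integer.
Leaves (nodes with no children): A, B, F, G, J

Answer: 5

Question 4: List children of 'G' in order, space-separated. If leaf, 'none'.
Node G's children (from adjacency): (leaf)

Answer: none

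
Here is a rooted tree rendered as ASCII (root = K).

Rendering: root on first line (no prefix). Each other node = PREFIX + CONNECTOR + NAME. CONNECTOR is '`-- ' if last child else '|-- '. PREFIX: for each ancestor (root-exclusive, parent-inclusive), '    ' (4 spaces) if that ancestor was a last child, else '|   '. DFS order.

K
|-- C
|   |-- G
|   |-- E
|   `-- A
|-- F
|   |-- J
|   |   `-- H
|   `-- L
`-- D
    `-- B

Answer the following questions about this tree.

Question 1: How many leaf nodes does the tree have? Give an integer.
Leaves (nodes with no children): A, B, E, G, H, L

Answer: 6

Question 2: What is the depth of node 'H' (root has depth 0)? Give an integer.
Answer: 3

Derivation:
Path from root to H: K -> F -> J -> H
Depth = number of edges = 3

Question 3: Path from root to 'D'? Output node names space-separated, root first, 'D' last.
Answer: K D

Derivation:
Walk down from root: K -> D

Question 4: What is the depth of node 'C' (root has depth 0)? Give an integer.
Answer: 1

Derivation:
Path from root to C: K -> C
Depth = number of edges = 1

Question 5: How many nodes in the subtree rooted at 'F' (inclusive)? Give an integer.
Subtree rooted at F contains: F, H, J, L
Count = 4

Answer: 4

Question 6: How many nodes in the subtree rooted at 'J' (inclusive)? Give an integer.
Answer: 2

Derivation:
Subtree rooted at J contains: H, J
Count = 2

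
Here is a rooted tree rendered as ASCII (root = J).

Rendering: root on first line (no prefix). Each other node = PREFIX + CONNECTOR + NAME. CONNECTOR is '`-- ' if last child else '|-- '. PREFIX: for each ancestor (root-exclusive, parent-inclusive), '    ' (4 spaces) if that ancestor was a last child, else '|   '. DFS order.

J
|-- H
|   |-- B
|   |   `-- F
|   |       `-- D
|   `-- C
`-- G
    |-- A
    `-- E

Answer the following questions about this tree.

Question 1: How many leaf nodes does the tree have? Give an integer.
Leaves (nodes with no children): A, C, D, E

Answer: 4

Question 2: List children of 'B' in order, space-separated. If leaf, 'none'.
Node B's children (from adjacency): F

Answer: F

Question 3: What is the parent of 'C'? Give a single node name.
Scan adjacency: C appears as child of H

Answer: H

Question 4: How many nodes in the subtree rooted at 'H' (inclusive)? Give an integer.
Answer: 5

Derivation:
Subtree rooted at H contains: B, C, D, F, H
Count = 5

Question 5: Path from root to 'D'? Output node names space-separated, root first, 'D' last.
Walk down from root: J -> H -> B -> F -> D

Answer: J H B F D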